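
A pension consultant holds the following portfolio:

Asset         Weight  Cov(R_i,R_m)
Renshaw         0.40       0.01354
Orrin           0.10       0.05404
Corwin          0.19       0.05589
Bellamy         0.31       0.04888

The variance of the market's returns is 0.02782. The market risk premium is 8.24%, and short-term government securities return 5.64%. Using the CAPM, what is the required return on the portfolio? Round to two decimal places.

16.48%

β_Renshaw = 0.01354 / 0.02782 = 0.4867
β_Orrin = 0.05404 / 0.02782 = 1.9425
β_Corwin = 0.05589 / 0.02782 = 2.0090
β_Bellamy = 0.04888 / 0.02782 = 1.7570
β_P = Σ w_i β_i = 0.40×0.4867 + 0.10×1.9425 + 0.19×2.0090 + 0.31×1.7570 = 1.3153
E(R_P) = R_f + β_P × MRP = 5.64% + 1.3153 × 8.24% = 16.48%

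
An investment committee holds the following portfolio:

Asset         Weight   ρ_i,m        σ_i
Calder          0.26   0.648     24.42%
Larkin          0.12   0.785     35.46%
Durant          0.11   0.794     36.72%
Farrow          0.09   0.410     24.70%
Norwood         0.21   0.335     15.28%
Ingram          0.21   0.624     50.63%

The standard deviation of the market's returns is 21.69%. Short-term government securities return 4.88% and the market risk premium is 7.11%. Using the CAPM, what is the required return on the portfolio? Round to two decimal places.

11.20%

β_Calder = 0.648 × 24.42% / 21.69% = 0.7296
β_Larkin = 0.785 × 35.46% / 21.69% = 1.2834
β_Durant = 0.794 × 36.72% / 21.69% = 1.3442
β_Farrow = 0.410 × 24.70% / 21.69% = 0.4669
β_Norwood = 0.335 × 15.28% / 21.69% = 0.2360
β_Ingram = 0.624 × 50.63% / 21.69% = 1.4566
β_P = Σ w_i β_i = 0.26×0.7296 + 0.12×1.2834 + 0.11×1.3442 + 0.09×0.4669 + 0.21×0.2360 + 0.21×1.4566 = 0.8890
E(R_P) = R_f + β_P × MRP = 4.88% + 0.8890 × 7.11% = 11.20%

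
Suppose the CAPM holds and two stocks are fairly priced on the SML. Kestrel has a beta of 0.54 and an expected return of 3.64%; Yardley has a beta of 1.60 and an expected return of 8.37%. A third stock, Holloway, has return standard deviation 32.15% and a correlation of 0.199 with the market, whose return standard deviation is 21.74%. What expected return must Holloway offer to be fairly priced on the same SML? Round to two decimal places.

MRP = (8.37% − 3.64%) / (1.60 − 0.54) = 4.4623%
R_f = 3.64% − 0.54 × 4.4623% = 1.2304%
β_Holloway = ρ·σ_i/σ_m = 0.199 × 32.15 / 21.74 = 0.2943
E(R_Holloway) = R_f + β × MRP = 1.2304% + 0.2943 × 4.4623% = 2.54%

2.54%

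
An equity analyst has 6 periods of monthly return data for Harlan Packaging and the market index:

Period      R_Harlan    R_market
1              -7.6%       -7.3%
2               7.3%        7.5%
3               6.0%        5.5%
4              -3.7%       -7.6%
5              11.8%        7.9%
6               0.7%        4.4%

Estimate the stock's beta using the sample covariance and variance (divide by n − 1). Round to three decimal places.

0.928

Mean R_i = (-7.6 + 7.3 + 6.0 − 3.7 + 11.8 + 0.7) / 6 = 2.4167%
Mean R_m = (-7.3 + 7.5 + 5.5 − 7.6 + 7.9 + 4.4) / 6 = 1.7333%
Σ(R_i − R̄_i)(R_m − R̄_m) = 242.5167  ⇒  Cov = 242.5167 / 5 = 48.5033
Σ(R_m − R̄_m)² = 261.2933  ⇒  Var(R_m) = 261.2933 / 5 = 52.2587
β = Cov / Var(R_m) = 48.5033 / 52.2587 = 0.9281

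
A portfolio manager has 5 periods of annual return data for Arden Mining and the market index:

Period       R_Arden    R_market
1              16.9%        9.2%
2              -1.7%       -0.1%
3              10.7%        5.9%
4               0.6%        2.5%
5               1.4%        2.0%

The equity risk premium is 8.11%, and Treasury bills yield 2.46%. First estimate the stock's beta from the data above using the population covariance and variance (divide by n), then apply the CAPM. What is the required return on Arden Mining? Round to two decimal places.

19.73%

Mean R_i = (16.9 − 1.7 + 10.7 + 0.6 + 1.4) / 5 = 5.5800%
Mean R_m = (9.2 − 0.1 + 5.9 + 2.5 + 2.0) / 5 = 3.9000%
Σ(R_i − R̄_i)(R_m − R̄_m) = 114.2700  ⇒  Cov = 114.2700 / 5 = 22.8540
Σ(R_m − R̄_m)² = 53.6600  ⇒  Var(R_m) = 53.6600 / 5 = 10.7320
β = Cov / Var(R_m) = 22.8540 / 10.7320 = 2.1295
E(R) = R_f + β × MRP = 2.46% + 2.1295 × 8.11% = 19.73%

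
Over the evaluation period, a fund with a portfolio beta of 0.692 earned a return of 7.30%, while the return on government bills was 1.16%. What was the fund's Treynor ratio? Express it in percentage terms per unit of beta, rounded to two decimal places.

8.87%

Treynor = (R_P − R_f) / β_P = (7.30% − 1.16%) / 0.6920 = 6.14% / 0.6920 = 8.87%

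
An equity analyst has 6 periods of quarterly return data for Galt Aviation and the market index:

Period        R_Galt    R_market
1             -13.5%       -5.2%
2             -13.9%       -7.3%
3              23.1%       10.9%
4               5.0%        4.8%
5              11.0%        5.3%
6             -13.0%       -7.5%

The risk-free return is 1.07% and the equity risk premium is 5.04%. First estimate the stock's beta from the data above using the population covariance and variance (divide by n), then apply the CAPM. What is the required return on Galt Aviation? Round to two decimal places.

Mean R_i = (-13.5 − 13.9 + 23.1 + 5.0 + 11.0 − 13.0) / 6 = -0.2167%
Mean R_m = (-5.2 − 7.3 + 10.9 + 4.8 + 5.3 − 7.5) / 6 = 0.1667%
Σ(R_i − R̄_i)(R_m − R̄_m) = 603.4767  ⇒  Cov = 603.4767 / 6 = 100.5795
Σ(R_m − R̄_m)² = 306.3533  ⇒  Var(R_m) = 306.3533 / 6 = 51.0589
β = Cov / Var(R_m) = 100.5795 / 51.0589 = 1.9699
E(R) = R_f + β × MRP = 1.07% + 1.9699 × 5.04% = 11.00%

11.00%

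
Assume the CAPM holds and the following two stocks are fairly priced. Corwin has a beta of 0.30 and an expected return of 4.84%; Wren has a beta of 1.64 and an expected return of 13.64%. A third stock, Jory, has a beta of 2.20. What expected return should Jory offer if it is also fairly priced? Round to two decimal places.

MRP (SML slope) = (13.64% − 4.84%) / (1.64 − 0.30) = 8.80% / 1.34 = 6.5672%
R_f (intercept) = 4.84% − 0.30 × 6.5672% = 2.8698%
E(R_Jory) = R_f + β × MRP = 2.8698% + 2.20 × 6.5672% = 17.32%

17.32%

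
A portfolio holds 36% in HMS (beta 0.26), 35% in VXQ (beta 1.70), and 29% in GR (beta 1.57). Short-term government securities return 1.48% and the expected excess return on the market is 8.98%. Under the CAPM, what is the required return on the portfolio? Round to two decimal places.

11.75%

β_P = Σ w_i β_i = 0.36×0.26 + 0.35×1.70 + 0.29×1.57 = 1.1439
E(R_P) = R_f + β_P × MRP = 1.48% + 1.1439 × 8.98% = 11.75%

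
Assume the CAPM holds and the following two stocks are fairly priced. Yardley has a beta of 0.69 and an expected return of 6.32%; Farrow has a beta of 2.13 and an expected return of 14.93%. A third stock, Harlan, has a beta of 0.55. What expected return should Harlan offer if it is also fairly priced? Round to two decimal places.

MRP (SML slope) = (14.93% − 6.32%) / (2.13 − 0.69) = 8.61% / 1.44 = 5.9792%
R_f (intercept) = 6.32% − 0.69 × 5.9792% = 2.1944%
E(R_Harlan) = R_f + β × MRP = 2.1944% + 0.55 × 5.9792% = 5.48%

5.48%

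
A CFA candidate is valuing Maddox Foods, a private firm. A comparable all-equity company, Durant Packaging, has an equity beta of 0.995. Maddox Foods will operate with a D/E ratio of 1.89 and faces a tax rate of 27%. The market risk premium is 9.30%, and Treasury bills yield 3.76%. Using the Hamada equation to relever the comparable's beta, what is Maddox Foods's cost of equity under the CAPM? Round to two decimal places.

β_L = β_U × [1 + (1 − t)(D/E)] = 0.995 × [1 + (1 − 0.27) × 1.89]
    = 0.995 × [1 + 0.73 × 1.89] = 0.995 × 2.3797 = 2.3678
E(R) = R_f + β_L × MRP = 3.76% + 2.3678 × 9.30% = 25.78%

25.78%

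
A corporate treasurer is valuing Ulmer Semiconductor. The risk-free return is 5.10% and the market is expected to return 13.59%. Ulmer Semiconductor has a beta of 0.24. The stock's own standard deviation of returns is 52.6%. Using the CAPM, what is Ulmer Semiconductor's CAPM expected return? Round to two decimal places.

7.14%

Market risk premium = E(R_m) − R_f = 13.59% − 5.10% = 8.49%
E(R) = R_f + β × MRP = 5.10% + 0.24 × 8.49% = 7.14%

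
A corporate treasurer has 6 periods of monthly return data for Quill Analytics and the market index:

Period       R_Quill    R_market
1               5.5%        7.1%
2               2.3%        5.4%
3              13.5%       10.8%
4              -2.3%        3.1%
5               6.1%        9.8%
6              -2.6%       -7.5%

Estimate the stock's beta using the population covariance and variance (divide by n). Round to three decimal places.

Mean R_i = (5.5 + 2.3 + 13.5 − 2.3 + 6.1 − 2.6) / 6 = 3.7500%
Mean R_m = (7.1 + 5.4 + 10.8 + 3.1 + 9.8 − 7.5) / 6 = 4.7833%
Σ(R_i − R̄_i)(R_m − R̄_m) = 161.7950  ⇒  Cov = 161.7950 / 6 = 26.9658
Σ(R_m − R̄_m)² = 220.8283  ⇒  Var(R_m) = 220.8283 / 6 = 36.8047
β = Cov / Var(R_m) = 26.9658 / 36.8047 = 0.7327

0.733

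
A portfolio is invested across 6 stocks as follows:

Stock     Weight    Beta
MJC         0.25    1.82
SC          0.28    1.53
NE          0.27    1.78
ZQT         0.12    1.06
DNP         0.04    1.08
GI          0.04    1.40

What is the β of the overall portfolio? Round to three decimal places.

β_P = Σ w_i β_i = 0.25×1.82 + 0.28×1.53 + 0.27×1.78 + 0.12×1.06 + 0.04×1.08 + 0.04×1.40 = 1.5904

1.590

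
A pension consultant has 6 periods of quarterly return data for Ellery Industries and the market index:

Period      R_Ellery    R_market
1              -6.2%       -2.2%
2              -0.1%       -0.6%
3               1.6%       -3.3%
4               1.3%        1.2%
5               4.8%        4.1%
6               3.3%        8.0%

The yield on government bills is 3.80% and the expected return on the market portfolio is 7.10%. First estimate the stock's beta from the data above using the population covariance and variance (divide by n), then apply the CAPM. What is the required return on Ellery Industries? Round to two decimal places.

5.65%

Mean R_i = (-6.2 − 0.1 + 1.6 + 1.3 + 4.8 + 3.3) / 6 = 0.7833%
Mean R_m = (-2.2 − 0.6 − 3.3 + 1.2 + 4.1 + 8.0) / 6 = 1.2000%
Σ(R_i − R̄_i)(R_m − R̄_m) = 50.4200  ⇒  Cov = 50.4200 / 6 = 8.4033
Σ(R_m − R̄_m)² = 89.7000  ⇒  Var(R_m) = 89.7000 / 6 = 14.9500
β = Cov / Var(R_m) = 8.4033 / 14.9500 = 0.5621
MRP = 7.10% − 3.80% = 3.30%
E(R) = R_f + β × MRP = 3.80% + 0.5621 × 3.30% = 5.65%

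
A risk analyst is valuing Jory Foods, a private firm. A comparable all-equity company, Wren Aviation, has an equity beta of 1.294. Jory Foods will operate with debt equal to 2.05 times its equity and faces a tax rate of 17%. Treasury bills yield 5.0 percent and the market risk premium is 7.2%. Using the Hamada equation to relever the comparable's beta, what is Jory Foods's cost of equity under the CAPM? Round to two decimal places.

β_L = β_U × [1 + (1 − t)(D/E)] = 1.294 × [1 + (1 − 0.17) × 2.05]
    = 1.294 × [1 + 0.83 × 2.05] = 1.294 × 2.7015 = 3.4957
E(R) = R_f + β_L × MRP = 5.0% + 3.4957 × 7.2% = 30.17%

30.17%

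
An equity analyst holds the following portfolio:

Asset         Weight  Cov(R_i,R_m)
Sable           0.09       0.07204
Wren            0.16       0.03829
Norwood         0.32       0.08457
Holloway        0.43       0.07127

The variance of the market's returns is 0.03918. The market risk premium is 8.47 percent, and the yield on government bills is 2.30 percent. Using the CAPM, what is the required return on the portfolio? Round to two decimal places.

β_Sable = 0.07204 / 0.03918 = 1.8387
β_Wren = 0.03829 / 0.03918 = 0.9773
β_Norwood = 0.08457 / 0.03918 = 2.1585
β_Holloway = 0.07127 / 0.03918 = 1.8190
β_P = Σ w_i β_i = 0.09×1.8387 + 0.16×0.9773 + 0.32×2.1585 + 0.43×1.8190 = 1.7947
E(R_P) = R_f + β_P × MRP = 2.30% + 1.7947 × 8.47% = 17.50%

17.50%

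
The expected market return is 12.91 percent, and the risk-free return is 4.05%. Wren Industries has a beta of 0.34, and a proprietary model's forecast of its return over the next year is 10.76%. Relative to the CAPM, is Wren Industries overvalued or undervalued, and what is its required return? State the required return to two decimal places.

MRP = 12.91% − 4.05% = 8.86%
Required return = R_f + β·MRP = 4.05% + 0.34 × 8.86% = 7.06%
Forecast 10.76% > required 7.06% → the stock plots above the SML → undervalued.

Undervalued; required return 7.06%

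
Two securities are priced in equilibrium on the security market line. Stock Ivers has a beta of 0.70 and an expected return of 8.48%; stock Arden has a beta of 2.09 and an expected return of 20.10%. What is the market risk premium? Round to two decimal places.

Both satisfy E(R) = R_f + β·MRP, so the slope of the SML is
MRP = (20.10% − 8.48%) / (2.09 − 0.70) = 11.62% / 1.39 = 8.3597%

8.36%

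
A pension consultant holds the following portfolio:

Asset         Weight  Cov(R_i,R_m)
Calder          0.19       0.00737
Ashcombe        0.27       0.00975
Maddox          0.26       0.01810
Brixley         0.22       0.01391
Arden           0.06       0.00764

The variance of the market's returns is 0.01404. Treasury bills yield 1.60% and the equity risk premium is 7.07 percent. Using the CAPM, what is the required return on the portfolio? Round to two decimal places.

β_Calder = 0.00737 / 0.01404 = 0.5249
β_Ashcombe = 0.00975 / 0.01404 = 0.6944
β_Maddox = 0.01810 / 0.01404 = 1.2892
β_Brixley = 0.01391 / 0.01404 = 0.9907
β_Arden = 0.00764 / 0.01404 = 0.5442
β_P = Σ w_i β_i = 0.19×0.5249 + 0.27×0.6944 + 0.26×1.2892 + 0.22×0.9907 + 0.06×0.5442 = 0.8730
E(R_P) = R_f + β_P × MRP = 1.60% + 0.8730 × 7.07% = 7.77%

7.77%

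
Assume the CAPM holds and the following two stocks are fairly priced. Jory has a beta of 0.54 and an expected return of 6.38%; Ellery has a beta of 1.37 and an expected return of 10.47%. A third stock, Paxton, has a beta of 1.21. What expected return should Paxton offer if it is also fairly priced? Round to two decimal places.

9.68%

MRP (SML slope) = (10.47% − 6.38%) / (1.37 − 0.54) = 4.09% / 0.83 = 4.9277%
R_f (intercept) = 6.38% − 0.54 × 4.9277% = 3.7190%
E(R_Paxton) = R_f + β × MRP = 3.7190% + 1.21 × 4.9277% = 9.68%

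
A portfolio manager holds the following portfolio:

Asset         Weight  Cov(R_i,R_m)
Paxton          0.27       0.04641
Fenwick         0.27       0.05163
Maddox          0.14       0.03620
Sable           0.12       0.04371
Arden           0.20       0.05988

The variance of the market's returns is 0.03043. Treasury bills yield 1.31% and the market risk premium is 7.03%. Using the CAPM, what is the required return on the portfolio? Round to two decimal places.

12.57%

β_Paxton = 0.04641 / 0.03043 = 1.5251
β_Fenwick = 0.05163 / 0.03043 = 1.6967
β_Maddox = 0.03620 / 0.03043 = 1.1896
β_Sable = 0.04371 / 0.03043 = 1.4364
β_Arden = 0.05988 / 0.03043 = 1.9678
β_P = Σ w_i β_i = 0.27×1.5251 + 0.27×1.6967 + 0.14×1.1896 + 0.12×1.4364 + 0.20×1.9678 = 1.6024
E(R_P) = R_f + β_P × MRP = 1.31% + 1.6024 × 7.03% = 12.57%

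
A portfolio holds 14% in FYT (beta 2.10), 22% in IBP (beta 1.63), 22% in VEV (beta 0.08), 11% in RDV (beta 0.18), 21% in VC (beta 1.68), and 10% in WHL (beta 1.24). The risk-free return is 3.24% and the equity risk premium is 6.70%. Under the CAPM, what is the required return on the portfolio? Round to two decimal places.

11.06%

β_P = Σ w_i β_i = 0.14×2.10 + 0.22×1.63 + 0.22×0.08 + 0.11×0.18 + 0.21×1.68 + 0.10×1.24 = 1.1668
E(R_P) = R_f + β_P × MRP = 3.24% + 1.1668 × 6.70% = 11.06%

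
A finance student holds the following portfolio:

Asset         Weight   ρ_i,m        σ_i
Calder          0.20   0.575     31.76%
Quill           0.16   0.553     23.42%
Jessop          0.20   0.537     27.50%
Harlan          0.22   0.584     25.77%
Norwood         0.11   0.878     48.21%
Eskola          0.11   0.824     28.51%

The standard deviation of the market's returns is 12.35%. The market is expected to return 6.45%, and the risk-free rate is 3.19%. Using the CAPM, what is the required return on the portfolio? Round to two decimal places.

β_Calder = 0.575 × 31.76% / 12.35% = 1.4787
β_Quill = 0.553 × 23.42% / 12.35% = 1.0487
β_Jessop = 0.537 × 27.50% / 12.35% = 1.1957
β_Harlan = 0.584 × 25.77% / 12.35% = 1.2186
β_Norwood = 0.878 × 48.21% / 12.35% = 3.4274
β_Eskola = 0.824 × 28.51% / 12.35% = 1.9022
β_P = Σ w_i β_i = 0.20×1.4787 + 0.16×1.0487 + 0.20×1.1957 + 0.22×1.2186 + 0.11×3.4274 + 0.11×1.9022 = 1.5570
MRP = 6.45% − 3.19% = 3.26%
E(R_P) = R_f + β_P × MRP = 3.19% + 1.5570 × 3.26% = 8.27%

8.27%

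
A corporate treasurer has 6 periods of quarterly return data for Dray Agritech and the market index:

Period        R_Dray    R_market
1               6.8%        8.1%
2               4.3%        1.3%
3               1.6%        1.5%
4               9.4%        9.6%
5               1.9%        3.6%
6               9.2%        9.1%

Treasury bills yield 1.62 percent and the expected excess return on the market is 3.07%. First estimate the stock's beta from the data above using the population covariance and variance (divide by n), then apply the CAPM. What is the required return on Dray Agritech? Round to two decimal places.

Mean R_i = (6.8 + 4.3 + 1.6 + 9.4 + 1.9 + 9.2) / 6 = 5.5333%
Mean R_m = (8.1 + 1.3 + 1.5 + 9.6 + 3.6 + 9.1) / 6 = 5.5333%
Σ(R_i − R̄_i)(R_m − R̄_m) = 60.1633  ⇒  Cov = 60.1633 / 6 = 10.0272
Σ(R_m − R̄_m)² = 73.7733  ⇒  Var(R_m) = 73.7733 / 6 = 12.2956
β = Cov / Var(R_m) = 10.0272 / 12.2956 = 0.8155
E(R) = R_f + β × MRP = 1.62% + 0.8155 × 3.07% = 4.12%

4.12%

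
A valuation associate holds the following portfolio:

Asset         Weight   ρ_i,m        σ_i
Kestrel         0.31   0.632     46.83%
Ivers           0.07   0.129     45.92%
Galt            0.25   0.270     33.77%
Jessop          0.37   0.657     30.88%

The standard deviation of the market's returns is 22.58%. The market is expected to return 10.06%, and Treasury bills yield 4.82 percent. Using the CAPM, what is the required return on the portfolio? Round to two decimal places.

β_Kestrel = 0.632 × 46.83% / 22.58% = 1.3107
β_Ivers = 0.129 × 45.92% / 22.58% = 0.2623
β_Galt = 0.270 × 33.77% / 22.58% = 0.4038
β_Jessop = 0.657 × 30.88% / 22.58% = 0.8985
β_P = Σ w_i β_i = 0.31×1.3107 + 0.07×0.2623 + 0.25×0.4038 + 0.37×0.8985 = 0.8581
MRP = 10.06% − 4.82% = 5.24%
E(R_P) = R_f + β_P × MRP = 4.82% + 0.8581 × 5.24% = 9.32%

9.32%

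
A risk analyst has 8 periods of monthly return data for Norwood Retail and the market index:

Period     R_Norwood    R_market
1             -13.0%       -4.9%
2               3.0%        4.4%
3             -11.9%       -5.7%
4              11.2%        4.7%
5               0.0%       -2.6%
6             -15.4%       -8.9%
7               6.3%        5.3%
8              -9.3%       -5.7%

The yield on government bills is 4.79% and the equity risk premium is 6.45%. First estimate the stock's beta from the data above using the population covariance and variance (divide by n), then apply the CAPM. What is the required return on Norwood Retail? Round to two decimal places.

15.60%

Mean R_i = (-13.0 + 3.0 − 11.9 + 11.2 + 0.0 − 15.4 + 6.3 − 9.3) / 8 = -3.6375%
Mean R_m = (-4.9 + 4.4 − 5.7 + 4.7 − 2.6 − 8.9 + 5.3 − 5.7) / 8 = -1.6750%
Σ(R_i − R̄_i)(R_m − R̄_m) = 372.0875  ⇒  Cov = 372.0875 / 8 = 46.5109
Σ(R_m − R̄_m)² = 222.0550  ⇒  Var(R_m) = 222.0550 / 8 = 27.7569
β = Cov / Var(R_m) = 46.5109 / 27.7569 = 1.6757
E(R) = R_f + β × MRP = 4.79% + 1.6757 × 6.45% = 15.60%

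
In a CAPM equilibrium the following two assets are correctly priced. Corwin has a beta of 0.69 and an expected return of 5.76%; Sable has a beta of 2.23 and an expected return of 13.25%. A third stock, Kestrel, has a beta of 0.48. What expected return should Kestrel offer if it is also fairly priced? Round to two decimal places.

MRP (SML slope) = (13.25% − 5.76%) / (2.23 − 0.69) = 7.49% / 1.54 = 4.8636%
R_f (intercept) = 5.76% − 0.69 × 4.8636% = 2.4041%
E(R_Kestrel) = R_f + β × MRP = 2.4041% + 0.48 × 4.8636% = 4.74%

4.74%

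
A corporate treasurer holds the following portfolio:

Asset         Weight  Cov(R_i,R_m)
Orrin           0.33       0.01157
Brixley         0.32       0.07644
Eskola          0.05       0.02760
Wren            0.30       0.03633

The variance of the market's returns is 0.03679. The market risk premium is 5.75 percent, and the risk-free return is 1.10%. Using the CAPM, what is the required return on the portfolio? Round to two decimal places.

7.44%

β_Orrin = 0.01157 / 0.03679 = 0.3145
β_Brixley = 0.07644 / 0.03679 = 2.0777
β_Eskola = 0.02760 / 0.03679 = 0.7502
β_Wren = 0.03633 / 0.03679 = 0.9875
β_P = Σ w_i β_i = 0.33×0.3145 + 0.32×2.0777 + 0.05×0.7502 + 0.30×0.9875 = 1.1024
E(R_P) = R_f + β_P × MRP = 1.10% + 1.1024 × 5.75% = 7.44%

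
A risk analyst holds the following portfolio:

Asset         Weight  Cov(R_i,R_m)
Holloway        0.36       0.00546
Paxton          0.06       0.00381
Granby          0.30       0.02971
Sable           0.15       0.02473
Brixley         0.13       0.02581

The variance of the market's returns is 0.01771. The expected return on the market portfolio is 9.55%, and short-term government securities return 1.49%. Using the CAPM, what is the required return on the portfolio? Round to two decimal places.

β_Holloway = 0.00546 / 0.01771 = 0.3083
β_Paxton = 0.00381 / 0.01771 = 0.2151
β_Granby = 0.02971 / 0.01771 = 1.6776
β_Sable = 0.02473 / 0.01771 = 1.3964
β_Brixley = 0.02581 / 0.01771 = 1.4574
β_P = Σ w_i β_i = 0.36×0.3083 + 0.06×0.2151 + 0.30×1.6776 + 0.15×1.3964 + 0.13×1.4574 = 1.0261
MRP = 9.55% − 1.49% = 8.06%
E(R_P) = R_f + β_P × MRP = 1.49% + 1.0261 × 8.06% = 9.76%

9.76%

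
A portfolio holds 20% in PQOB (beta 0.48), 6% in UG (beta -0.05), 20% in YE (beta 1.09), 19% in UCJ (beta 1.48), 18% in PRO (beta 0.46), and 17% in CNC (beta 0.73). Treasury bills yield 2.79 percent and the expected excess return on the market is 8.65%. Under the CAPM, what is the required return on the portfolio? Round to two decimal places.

9.70%

β_P = Σ w_i β_i = 0.20×0.48 + 0.06×-0.05 + 0.20×1.09 + 0.19×1.48 + 0.18×0.46 + 0.17×0.73 = 0.7991
E(R_P) = R_f + β_P × MRP = 2.79% + 0.7991 × 8.65% = 9.70%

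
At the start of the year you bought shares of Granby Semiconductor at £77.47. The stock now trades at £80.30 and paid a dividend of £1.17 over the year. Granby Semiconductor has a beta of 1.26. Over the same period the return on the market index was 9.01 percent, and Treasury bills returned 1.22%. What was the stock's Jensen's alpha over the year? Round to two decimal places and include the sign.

Realised HPR = (P1 + D1 − P0) / P0 = (80.30 + 1.17 − 77.47) / 77.47 = 4.00 / 77.47 = 5.1633%
MRP = 9.01% − 1.22% = 7.79%
CAPM required = R_f + β·MRP = 1.22% + 1.26 × 7.79% = 11.0354%
α = realised − required = 5.1633% − 11.0354% = -5.87%

-5.87%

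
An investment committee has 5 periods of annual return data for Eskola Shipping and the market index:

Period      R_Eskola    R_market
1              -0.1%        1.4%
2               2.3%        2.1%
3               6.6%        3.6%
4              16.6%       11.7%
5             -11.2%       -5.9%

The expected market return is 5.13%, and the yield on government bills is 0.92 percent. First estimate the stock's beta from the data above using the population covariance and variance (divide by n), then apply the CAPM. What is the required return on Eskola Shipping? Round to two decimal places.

Mean R_i = (-0.1 + 2.3 + 6.6 + 16.6 − 11.2) / 5 = 2.8400%
Mean R_m = (1.4 + 2.1 + 3.6 + 11.7 − 5.9) / 5 = 2.5800%
Σ(R_i − R̄_i)(R_m − R̄_m) = 252.1140  ⇒  Cov = 252.1140 / 5 = 50.4228
Σ(R_m − R̄_m)² = 157.7480  ⇒  Var(R_m) = 157.7480 / 5 = 31.5496
β = Cov / Var(R_m) = 50.4228 / 31.5496 = 1.5982
MRP = 5.13% − 0.92% = 4.21%
E(R) = R_f + β × MRP = 0.92% + 1.5982 × 4.21% = 7.65%

7.65%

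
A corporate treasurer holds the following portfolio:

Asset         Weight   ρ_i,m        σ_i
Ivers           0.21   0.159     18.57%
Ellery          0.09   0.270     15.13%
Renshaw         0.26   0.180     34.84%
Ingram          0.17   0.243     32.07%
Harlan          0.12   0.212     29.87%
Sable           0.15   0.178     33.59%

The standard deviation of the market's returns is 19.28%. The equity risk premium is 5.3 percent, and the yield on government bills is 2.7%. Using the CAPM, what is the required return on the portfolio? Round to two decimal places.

4.24%

β_Ivers = 0.159 × 18.57% / 19.28% = 0.1531
β_Ellery = 0.270 × 15.13% / 19.28% = 0.2119
β_Renshaw = 0.180 × 34.84% / 19.28% = 0.3253
β_Ingram = 0.243 × 32.07% / 19.28% = 0.4042
β_Harlan = 0.212 × 29.87% / 19.28% = 0.3284
β_Sable = 0.178 × 33.59% / 19.28% = 0.3101
β_P = Σ w_i β_i = 0.21×0.1531 + 0.09×0.2119 + 0.26×0.3253 + 0.17×0.4042 + 0.12×0.3284 + 0.15×0.3101 = 0.2904
E(R_P) = R_f + β_P × MRP = 2.7% + 0.2904 × 5.3% = 4.24%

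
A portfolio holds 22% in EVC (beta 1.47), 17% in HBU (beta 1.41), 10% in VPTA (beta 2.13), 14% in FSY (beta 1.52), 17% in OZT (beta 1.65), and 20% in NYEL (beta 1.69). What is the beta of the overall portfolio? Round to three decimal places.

1.607

β_P = Σ w_i β_i = 0.22×1.47 + 0.17×1.41 + 0.10×2.13 + 0.14×1.52 + 0.17×1.65 + 0.20×1.69 = 1.6074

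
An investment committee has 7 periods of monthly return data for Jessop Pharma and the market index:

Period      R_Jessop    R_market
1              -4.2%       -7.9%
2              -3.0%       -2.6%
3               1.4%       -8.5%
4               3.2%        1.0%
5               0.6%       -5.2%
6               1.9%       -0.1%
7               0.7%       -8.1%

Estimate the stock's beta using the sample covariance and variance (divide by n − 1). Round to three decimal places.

Mean R_i = (-4.2 − 3.0 + 1.4 + 3.2 + 0.6 + 1.9 + 0.7) / 7 = 0.0857%
Mean R_m = (-7.9 − 2.6 − 8.5 + 1.0 − 5.2 − 0.1 − 8.1) / 7 = -4.4857%
Σ(R_i − R̄_i)(R_m − R̄_m) = 25.9914  ⇒  Cov = 25.9914 / 6 = 4.3319
Σ(R_m − R̄_m)² = 94.2286  ⇒  Var(R_m) = 94.2286 / 6 = 15.7048
β = Cov / Var(R_m) = 4.3319 / 15.7048 = 0.2758

0.276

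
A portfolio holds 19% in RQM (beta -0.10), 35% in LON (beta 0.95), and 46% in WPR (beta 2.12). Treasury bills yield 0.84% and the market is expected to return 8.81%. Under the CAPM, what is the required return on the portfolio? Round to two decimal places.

11.11%

β_P = Σ w_i β_i = 0.19×-0.10 + 0.35×0.95 + 0.46×2.12 = 1.2887
MRP = 8.81% − 0.84% = 7.97%
E(R_P) = R_f + β_P × MRP = 0.84% + 1.2887 × 7.97% = 11.11%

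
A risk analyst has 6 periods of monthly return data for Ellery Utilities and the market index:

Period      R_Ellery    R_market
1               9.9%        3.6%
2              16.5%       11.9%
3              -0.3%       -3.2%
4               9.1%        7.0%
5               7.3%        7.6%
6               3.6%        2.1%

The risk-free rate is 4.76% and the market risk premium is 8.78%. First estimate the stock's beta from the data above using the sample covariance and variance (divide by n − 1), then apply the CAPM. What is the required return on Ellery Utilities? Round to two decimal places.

13.61%

Mean R_i = (9.9 + 16.5 − 0.3 + 9.1 + 7.3 + 3.6) / 6 = 7.6833%
Mean R_m = (3.6 + 11.9 − 3.2 + 7.0 + 7.6 + 2.1) / 6 = 4.8333%
Σ(R_i − R̄_i)(R_m − R̄_m) = 136.8733  ⇒  Cov = 136.8733 / 5 = 27.3747
Σ(R_m − R̄_m)² = 135.8133  ⇒  Var(R_m) = 135.8133 / 5 = 27.1627
β = Cov / Var(R_m) = 27.3747 / 27.1627 = 1.0078
E(R) = R_f + β × MRP = 4.76% + 1.0078 × 8.78% = 13.61%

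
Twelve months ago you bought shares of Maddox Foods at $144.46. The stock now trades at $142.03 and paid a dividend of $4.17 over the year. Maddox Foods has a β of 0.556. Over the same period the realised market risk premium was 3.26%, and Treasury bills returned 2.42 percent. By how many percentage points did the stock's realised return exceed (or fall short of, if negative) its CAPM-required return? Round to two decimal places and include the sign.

-3.03%

Realised HPR = (P1 + D1 − P0) / P0 = (142.03 + 4.17 − 144.46) / 144.46 = 1.74 / 144.46 = 1.2045%
CAPM required = R_f + β·MRP = 2.42% + 0.556 × 3.26% = 4.23256%
α = realised − required = 1.2045% − 4.23256% = -3.03%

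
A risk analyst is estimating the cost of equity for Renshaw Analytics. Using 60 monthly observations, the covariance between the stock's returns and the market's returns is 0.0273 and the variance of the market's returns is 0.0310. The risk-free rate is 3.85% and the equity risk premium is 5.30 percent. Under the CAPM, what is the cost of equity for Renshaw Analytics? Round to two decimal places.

β = Cov(R_i, R_m) / Var(R_m) = 0.0273 / 0.0310 = 0.8806
E(R) = R_f + β × MRP = 3.85% + 0.8806 × 5.30% = 8.52%

8.52%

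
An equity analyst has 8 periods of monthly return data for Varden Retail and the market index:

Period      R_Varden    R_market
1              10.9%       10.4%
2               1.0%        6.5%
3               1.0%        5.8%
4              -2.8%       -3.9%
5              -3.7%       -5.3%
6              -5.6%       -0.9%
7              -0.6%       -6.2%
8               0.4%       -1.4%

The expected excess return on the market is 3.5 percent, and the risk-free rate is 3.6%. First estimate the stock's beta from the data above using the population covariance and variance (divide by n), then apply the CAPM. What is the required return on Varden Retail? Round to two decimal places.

Mean R_i = (10.9 + 1.0 + 1.0 − 2.8 − 3.7 − 5.6 − 0.6 + 0.4) / 8 = 0.0750%
Mean R_m = (10.4 + 6.5 + 5.8 − 3.9 − 5.3 − 0.9 − 6.2 − 1.4) / 8 = 0.6250%
Σ(R_i − R̄_i)(R_m − R̄_m) = 164.0150  ⇒  Cov = 164.0150 / 8 = 20.5019
Σ(R_m − R̄_m)² = 265.4350  ⇒  Var(R_m) = 265.4350 / 8 = 33.1794
β = Cov / Var(R_m) = 20.5019 / 33.1794 = 0.6179
E(R) = R_f + β × MRP = 3.6% + 0.6179 × 3.5% = 5.76%

5.76%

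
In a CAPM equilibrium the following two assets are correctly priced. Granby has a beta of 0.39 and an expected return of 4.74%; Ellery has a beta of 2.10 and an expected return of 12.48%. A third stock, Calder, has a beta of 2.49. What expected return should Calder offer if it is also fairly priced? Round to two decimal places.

14.25%

MRP (SML slope) = (12.48% − 4.74%) / (2.10 − 0.39) = 7.74% / 1.71 = 4.5263%
R_f (intercept) = 4.74% − 0.39 × 4.5263% = 2.9747%
E(R_Calder) = R_f + β × MRP = 2.9747% + 2.49 × 4.5263% = 14.25%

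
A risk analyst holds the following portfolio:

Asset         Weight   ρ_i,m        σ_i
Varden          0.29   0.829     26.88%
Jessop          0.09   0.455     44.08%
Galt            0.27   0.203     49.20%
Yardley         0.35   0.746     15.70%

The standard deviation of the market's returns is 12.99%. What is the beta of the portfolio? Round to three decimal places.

β_Varden = 0.829 × 26.88% / 12.99% = 1.7154
β_Jessop = 0.455 × 44.08% / 12.99% = 1.5440
β_Galt = 0.203 × 49.20% / 12.99% = 0.7689
β_Yardley = 0.746 × 15.70% / 12.99% = 0.9016
β_P = Σ w_i β_i = 0.29×1.7154 + 0.09×1.5440 + 0.27×0.7689 + 0.35×0.9016 = 1.1596

1.160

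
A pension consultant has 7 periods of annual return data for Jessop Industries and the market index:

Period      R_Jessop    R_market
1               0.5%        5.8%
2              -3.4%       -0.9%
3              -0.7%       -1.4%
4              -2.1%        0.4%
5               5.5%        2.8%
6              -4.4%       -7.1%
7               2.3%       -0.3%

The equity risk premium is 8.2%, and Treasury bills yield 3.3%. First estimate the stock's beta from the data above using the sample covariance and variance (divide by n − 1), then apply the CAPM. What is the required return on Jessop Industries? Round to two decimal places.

Mean R_i = (0.5 − 3.4 − 0.7 − 2.1 + 5.5 − 4.4 + 2.3) / 7 = -0.3286%
Mean R_m = (5.8 − 0.9 − 1.4 + 0.4 + 2.8 − 7.1 − 0.3) / 7 = -0.1000%
Σ(R_i − R̄_i)(R_m − R̄_m) = 51.8200  ⇒  Cov = 51.8200 / 6 = 8.6367
Σ(R_m − R̄_m)² = 94.8400  ⇒  Var(R_m) = 94.8400 / 6 = 15.8067
β = Cov / Var(R_m) = 8.6367 / 15.8067 = 0.5464
E(R) = R_f + β × MRP = 3.3% + 0.5464 × 8.2% = 7.78%

7.78%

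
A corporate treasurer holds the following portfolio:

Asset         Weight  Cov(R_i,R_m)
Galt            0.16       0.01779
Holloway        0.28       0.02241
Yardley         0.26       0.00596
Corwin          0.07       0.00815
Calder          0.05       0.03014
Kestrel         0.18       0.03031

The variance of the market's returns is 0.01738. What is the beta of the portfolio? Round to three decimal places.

1.047

β_Galt = 0.01779 / 0.01738 = 1.0236
β_Holloway = 0.02241 / 0.01738 = 1.2894
β_Yardley = 0.00596 / 0.01738 = 0.3429
β_Corwin = 0.00815 / 0.01738 = 0.4689
β_Calder = 0.03014 / 0.01738 = 1.7342
β_Kestrel = 0.03031 / 0.01738 = 1.7440
β_P = Σ w_i β_i = 0.16×1.0236 + 0.28×1.2894 + 0.26×0.3429 + 0.07×0.4689 + 0.05×1.7342 + 0.18×1.7440 = 1.0474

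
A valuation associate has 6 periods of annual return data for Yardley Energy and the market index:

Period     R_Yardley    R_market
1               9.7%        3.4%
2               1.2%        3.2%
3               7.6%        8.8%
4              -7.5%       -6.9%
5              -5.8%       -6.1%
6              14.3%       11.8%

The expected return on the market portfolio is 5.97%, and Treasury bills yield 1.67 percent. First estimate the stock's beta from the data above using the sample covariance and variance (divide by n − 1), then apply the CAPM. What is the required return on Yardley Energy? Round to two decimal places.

6.32%

Mean R_i = (9.7 + 1.2 + 7.6 − 7.5 − 5.8 + 14.3) / 6 = 3.2500%
Mean R_m = (3.4 + 3.2 + 8.8 − 6.9 − 6.1 + 11.8) / 6 = 2.3667%
Σ(R_i − R̄_i)(R_m − R̄_m) = 313.4200  ⇒  Cov = 313.4200 / 5 = 62.6840
Σ(R_m − R̄_m)² = 289.6933  ⇒  Var(R_m) = 289.6933 / 5 = 57.9387
β = Cov / Var(R_m) = 62.6840 / 57.9387 = 1.0819
MRP = 5.97% − 1.67% = 4.30%
E(R) = R_f + β × MRP = 1.67% + 1.0819 × 4.30% = 6.32%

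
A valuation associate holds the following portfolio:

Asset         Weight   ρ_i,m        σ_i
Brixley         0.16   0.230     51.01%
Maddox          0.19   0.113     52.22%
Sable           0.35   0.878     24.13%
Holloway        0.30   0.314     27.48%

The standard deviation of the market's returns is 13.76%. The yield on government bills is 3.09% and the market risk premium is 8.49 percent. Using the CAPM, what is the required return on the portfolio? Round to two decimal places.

11.11%

β_Brixley = 0.230 × 51.01% / 13.76% = 0.8526
β_Maddox = 0.113 × 52.22% / 13.76% = 0.4288
β_Sable = 0.878 × 24.13% / 13.76% = 1.5397
β_Holloway = 0.314 × 27.48% / 13.76% = 0.6271
β_P = Σ w_i β_i = 0.16×0.8526 + 0.19×0.4288 + 0.35×1.5397 + 0.30×0.6271 = 0.9449
E(R_P) = R_f + β_P × MRP = 3.09% + 0.9449 × 8.49% = 11.11%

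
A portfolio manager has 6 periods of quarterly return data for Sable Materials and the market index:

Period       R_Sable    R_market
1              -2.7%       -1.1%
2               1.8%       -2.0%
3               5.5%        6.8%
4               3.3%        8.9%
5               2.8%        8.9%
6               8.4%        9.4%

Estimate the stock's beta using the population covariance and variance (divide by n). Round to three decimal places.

0.515

Mean R_i = (-2.7 + 1.8 + 5.5 + 3.3 + 2.8 + 8.4) / 6 = 3.1833%
Mean R_m = (-1.1 − 2.0 + 6.8 + 8.9 + 8.9 + 9.4) / 6 = 5.1500%
Σ(R_i − R̄_i)(R_m − R̄_m) = 71.6550  ⇒  Cov = 71.6550 / 6 = 11.9425
Σ(R_m − R̄_m)² = 139.0950  ⇒  Var(R_m) = 139.0950 / 6 = 23.1825
β = Cov / Var(R_m) = 11.9425 / 23.1825 = 0.5152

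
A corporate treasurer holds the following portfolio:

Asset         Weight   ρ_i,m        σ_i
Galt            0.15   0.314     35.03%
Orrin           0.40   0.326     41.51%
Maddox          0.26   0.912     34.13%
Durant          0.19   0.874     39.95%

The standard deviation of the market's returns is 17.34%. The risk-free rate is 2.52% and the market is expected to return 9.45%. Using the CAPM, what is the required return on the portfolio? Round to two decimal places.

β_Galt = 0.314 × 35.03% / 17.34% = 0.6343
β_Orrin = 0.326 × 41.51% / 17.34% = 0.7804
β_Maddox = 0.912 × 34.13% / 17.34% = 1.7951
β_Durant = 0.874 × 39.95% / 17.34% = 2.0136
β_P = Σ w_i β_i = 0.15×0.6343 + 0.40×0.7804 + 0.26×1.7951 + 0.19×2.0136 = 1.2566
MRP = 9.45% − 2.52% = 6.93%
E(R_P) = R_f + β_P × MRP = 2.52% + 1.2566 × 6.93% = 11.23%

11.23%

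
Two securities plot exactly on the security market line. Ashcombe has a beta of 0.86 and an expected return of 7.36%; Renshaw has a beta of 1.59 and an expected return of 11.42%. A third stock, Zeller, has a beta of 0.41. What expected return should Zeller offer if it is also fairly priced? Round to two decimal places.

MRP (SML slope) = (11.42% − 7.36%) / (1.59 − 0.86) = 4.06% / 0.73 = 5.5616%
R_f (intercept) = 7.36% − 0.86 × 5.5616% = 2.5770%
E(R_Zeller) = R_f + β × MRP = 2.5770% + 0.41 × 5.5616% = 4.86%

4.86%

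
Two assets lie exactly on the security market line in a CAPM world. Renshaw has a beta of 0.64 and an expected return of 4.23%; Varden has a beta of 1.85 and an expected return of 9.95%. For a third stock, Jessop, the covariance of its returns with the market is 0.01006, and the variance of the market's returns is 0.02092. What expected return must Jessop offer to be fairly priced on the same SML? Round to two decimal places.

3.48%

MRP = (9.95% − 4.23%) / (1.85 − 0.64) = 4.7273%
R_f = 4.23% − 0.64 × 4.7273% = 1.2045%
β_Jessop = Cov / Var(R_m) = 0.01006 / 0.02092 = 0.4809
E(R_Jessop) = R_f + β × MRP = 1.2045% + 0.4809 × 4.7273% = 3.48%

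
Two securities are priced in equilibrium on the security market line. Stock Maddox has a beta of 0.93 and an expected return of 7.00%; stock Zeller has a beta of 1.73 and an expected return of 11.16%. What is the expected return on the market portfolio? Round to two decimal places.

7.36%

Both satisfy E(R) = R_f + β·MRP, so the slope of the SML is
MRP = (11.16% − 7.00%) / (1.73 − 0.93) = 4.16% / 0.80 = 5.2000%
R_f = E(R_Maddox) − β_Maddox·MRP = 7.00% − 0.93 × 5.2000% = 2.1640%
E(R_m) = R_f + MRP = 2.1640% + 5.2000% = 7.36%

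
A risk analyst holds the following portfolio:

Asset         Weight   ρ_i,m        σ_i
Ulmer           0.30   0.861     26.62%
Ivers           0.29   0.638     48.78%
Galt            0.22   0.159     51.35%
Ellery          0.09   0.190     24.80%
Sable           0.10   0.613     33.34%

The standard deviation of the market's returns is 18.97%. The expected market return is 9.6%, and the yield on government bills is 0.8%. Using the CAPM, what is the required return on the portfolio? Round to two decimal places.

β_Ulmer = 0.861 × 26.62% / 18.97% = 1.2082
β_Ivers = 0.638 × 48.78% / 18.97% = 1.6406
β_Galt = 0.159 × 51.35% / 18.97% = 0.4304
β_Ellery = 0.190 × 24.80% / 18.97% = 0.2484
β_Sable = 0.613 × 33.34% / 18.97% = 1.0774
β_P = Σ w_i β_i = 0.30×1.2082 + 0.29×1.6406 + 0.22×0.4304 + 0.09×0.2484 + 0.10×1.0774 = 1.0630
MRP = 9.6% − 0.8% = 8.80%
E(R_P) = R_f + β_P × MRP = 0.8% + 1.0630 × 8.8% = 10.15%

10.15%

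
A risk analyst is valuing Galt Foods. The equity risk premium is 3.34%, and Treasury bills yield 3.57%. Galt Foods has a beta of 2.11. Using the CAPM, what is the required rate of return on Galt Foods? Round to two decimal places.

10.62%

E(R) = R_f + β × MRP = 3.57% + 2.11 × 3.34% = 10.62%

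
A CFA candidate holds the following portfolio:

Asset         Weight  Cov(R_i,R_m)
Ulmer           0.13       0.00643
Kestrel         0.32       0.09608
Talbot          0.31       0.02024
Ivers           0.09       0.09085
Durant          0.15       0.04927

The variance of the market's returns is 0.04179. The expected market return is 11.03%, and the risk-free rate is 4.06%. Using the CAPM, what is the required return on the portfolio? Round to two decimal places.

12.97%

β_Ulmer = 0.00643 / 0.04179 = 0.1539
β_Kestrel = 0.09608 / 0.04179 = 2.2991
β_Talbot = 0.02024 / 0.04179 = 0.4843
β_Ivers = 0.09085 / 0.04179 = 2.1740
β_Durant = 0.04927 / 0.04179 = 1.1790
β_P = Σ w_i β_i = 0.13×0.1539 + 0.32×2.2991 + 0.31×0.4843 + 0.09×2.1740 + 0.15×1.1790 = 1.2784
MRP = 11.03% − 4.06% = 6.97%
E(R_P) = R_f + β_P × MRP = 4.06% + 1.2784 × 6.97% = 12.97%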